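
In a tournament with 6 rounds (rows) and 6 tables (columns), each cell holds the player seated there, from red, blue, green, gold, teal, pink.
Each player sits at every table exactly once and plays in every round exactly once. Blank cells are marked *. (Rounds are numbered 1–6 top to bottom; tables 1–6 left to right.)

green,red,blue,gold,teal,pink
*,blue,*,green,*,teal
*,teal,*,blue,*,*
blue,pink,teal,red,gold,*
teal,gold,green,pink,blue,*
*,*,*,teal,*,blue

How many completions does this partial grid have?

4

Round 2, table 1: eliminating its round and table leaves {red, gold, pink}.
Round 2, table 3: eliminating its round and table leaves {red, gold, pink}.
Round 2, table 5: eliminating its round and table leaves {red, pink}.
Round 3, table 1: eliminating its round and table leaves {red, gold, pink}.
Round 3, table 3: eliminating its round and table leaves {red, gold, pink}.
Round 3, table 5: eliminating its round and table leaves {red, green, pink}.
Round 3, table 6: eliminating its round and table leaves {red, green, gold}.
Round 4, table 6: eliminating its round and table leaves {green}.
Round 5, table 6: eliminating its round and table leaves {red}.
Round 6, table 1: eliminating its round and table leaves {red, gold, pink}.
Round 6, table 2: eliminating its round and table leaves {green}.
Round 6, table 3: eliminating its round and table leaves {red, gold, pink}.
Round 6, table 5: eliminating its round and table leaves {red, green, pink}.
Enumerating the assignments across these blanks that avoid any round or table repeat gives 4 completions.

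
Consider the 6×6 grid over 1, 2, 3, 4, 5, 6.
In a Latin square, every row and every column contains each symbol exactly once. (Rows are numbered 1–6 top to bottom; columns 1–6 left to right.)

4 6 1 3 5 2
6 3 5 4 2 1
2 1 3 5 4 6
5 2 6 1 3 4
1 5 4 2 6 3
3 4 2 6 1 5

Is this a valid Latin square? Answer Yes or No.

Each row is a permutation of the 6 symbols, and so is each column.

Yes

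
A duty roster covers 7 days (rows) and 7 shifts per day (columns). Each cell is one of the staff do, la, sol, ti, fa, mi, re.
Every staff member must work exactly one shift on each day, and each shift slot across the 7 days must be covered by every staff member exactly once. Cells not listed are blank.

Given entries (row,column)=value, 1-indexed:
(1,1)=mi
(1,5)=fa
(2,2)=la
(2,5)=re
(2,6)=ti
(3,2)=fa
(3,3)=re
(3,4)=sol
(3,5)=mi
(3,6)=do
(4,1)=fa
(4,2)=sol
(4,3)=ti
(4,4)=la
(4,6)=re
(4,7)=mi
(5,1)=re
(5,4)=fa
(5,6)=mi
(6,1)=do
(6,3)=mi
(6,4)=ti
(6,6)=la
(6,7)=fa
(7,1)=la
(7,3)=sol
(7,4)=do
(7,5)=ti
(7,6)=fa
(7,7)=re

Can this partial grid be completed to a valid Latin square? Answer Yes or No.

Yes

No day or shift among the givens repeats a symbol, and propagating forced cells runs into no contradiction.
One valid completion exists (for instance, mi do la re fa sol ti / sol la fa mi re ti do / ti fa re sol mi do la / fa sol ti la do re mi / re ti do fa la mi sol / do re mi ti sol la fa / la mi sol do ti fa re).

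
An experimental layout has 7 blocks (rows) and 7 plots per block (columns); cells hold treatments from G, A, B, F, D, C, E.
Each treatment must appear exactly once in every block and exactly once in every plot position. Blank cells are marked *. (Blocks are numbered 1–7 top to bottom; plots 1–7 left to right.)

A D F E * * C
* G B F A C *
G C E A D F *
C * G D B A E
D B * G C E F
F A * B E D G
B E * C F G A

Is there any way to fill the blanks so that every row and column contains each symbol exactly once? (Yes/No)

Yes

No block or plot among the givens repeats a symbol, and propagating forced cells runs into no contradiction.
One valid completion exists (for instance, A D F E G B C / E G B F A C D / G C E A D F B / C F G D B A E / D B A G C E F / F A C B E D G / B E D C F G A).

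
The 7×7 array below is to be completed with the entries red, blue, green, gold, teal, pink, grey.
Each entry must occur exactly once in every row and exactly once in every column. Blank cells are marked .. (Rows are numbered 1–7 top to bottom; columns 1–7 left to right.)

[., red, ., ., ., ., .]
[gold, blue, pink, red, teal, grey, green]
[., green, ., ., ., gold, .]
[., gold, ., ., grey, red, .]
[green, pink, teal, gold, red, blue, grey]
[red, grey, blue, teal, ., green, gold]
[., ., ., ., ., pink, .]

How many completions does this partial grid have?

Row 1, column 1: eliminating its row and column leaves {blue, teal, pink, grey}.
Row 1, column 3: eliminating its row and column leaves {green, gold, grey}.
Row 1, column 4: eliminating its row and column leaves {blue, green, pink, grey}.
Row 1, column 5: eliminating its row and column leaves {blue, green, gold, pink}.
Row 1, column 6: eliminating its row and column leaves {teal}.
Row 1, column 7: eliminating its row and column leaves {blue, teal, pink}.
Row 3, column 1: eliminating its row and column leaves {blue, teal, pink, grey}.
Row 3, column 3: eliminating its row and column leaves {red, grey}.
Row 3, column 4: eliminating its row and column leaves {blue, pink, grey}.
Row 3, column 5: eliminating its row and column leaves {blue, pink}.
Row 3, column 7: eliminating its row and column leaves {red, blue, teal, pink}.
Row 4, column 1: eliminating its row and column leaves {blue, teal, pink}.
Row 4, column 3: eliminating its row and column leaves {green}.
Row 4, column 4: eliminating its row and column leaves {blue, green, pink}.
Row 4, column 7: eliminating its row and column leaves {blue, teal, pink}.
Row 6, column 5: eliminating its row and column leaves {pink}.
Row 7, column 1: eliminating its row and column leaves {blue, teal, grey}.
Row 7, column 2: eliminating its row and column leaves {teal}.
Row 7, column 3: eliminating its row and column leaves {red, green, gold, grey}.
Row 7, column 4: eliminating its row and column leaves {blue, green, grey}.
Row 7, column 5: eliminating its row and column leaves {blue, green, gold}.
Row 7, column 7: eliminating its row and column leaves {red, blue, teal}.
Enumerating the assignments across these blanks that avoid any row or column repeat gives 8 completions.

8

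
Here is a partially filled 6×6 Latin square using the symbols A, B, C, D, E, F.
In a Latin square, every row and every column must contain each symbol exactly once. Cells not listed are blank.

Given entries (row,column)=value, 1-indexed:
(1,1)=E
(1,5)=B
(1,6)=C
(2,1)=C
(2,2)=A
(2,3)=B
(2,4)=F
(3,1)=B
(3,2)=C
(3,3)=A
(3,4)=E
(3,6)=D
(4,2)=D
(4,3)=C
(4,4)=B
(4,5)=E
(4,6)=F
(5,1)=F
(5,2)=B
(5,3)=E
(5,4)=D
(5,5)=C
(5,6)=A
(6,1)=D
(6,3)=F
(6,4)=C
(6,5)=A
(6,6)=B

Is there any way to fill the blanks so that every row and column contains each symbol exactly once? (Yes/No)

No row or column among the givens repeats a symbol, and propagating forced cells runs into no contradiction.
One valid completion exists (for instance, E F D A B C / C A B F D E / B C A E F D / A D C B E F / F B E D C A / D E F C A B).

Yes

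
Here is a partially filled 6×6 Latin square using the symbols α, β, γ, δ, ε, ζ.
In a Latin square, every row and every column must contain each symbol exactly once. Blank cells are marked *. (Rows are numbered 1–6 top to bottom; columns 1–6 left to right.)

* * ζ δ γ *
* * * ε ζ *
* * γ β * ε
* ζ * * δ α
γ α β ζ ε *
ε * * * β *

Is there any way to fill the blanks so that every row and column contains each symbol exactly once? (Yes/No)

No row or column among the givens repeats a symbol, and propagating forced cells runs into no contradiction.
One valid completion exists (for instance, α ε ζ δ γ β / δ β α ε ζ γ / ζ δ γ β α ε / β ζ ε γ δ α / γ α β ζ ε δ / ε γ δ α β ζ).

Yes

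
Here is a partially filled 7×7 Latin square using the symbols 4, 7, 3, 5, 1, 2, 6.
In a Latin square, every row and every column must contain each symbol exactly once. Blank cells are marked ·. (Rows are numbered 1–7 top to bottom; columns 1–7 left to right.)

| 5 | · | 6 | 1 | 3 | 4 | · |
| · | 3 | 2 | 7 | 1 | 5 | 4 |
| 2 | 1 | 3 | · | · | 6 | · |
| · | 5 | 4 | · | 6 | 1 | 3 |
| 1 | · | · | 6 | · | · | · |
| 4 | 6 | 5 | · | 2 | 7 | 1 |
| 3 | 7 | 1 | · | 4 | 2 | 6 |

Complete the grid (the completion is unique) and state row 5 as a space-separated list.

Row 5, column 3: row 5 has {1, 6} and column 3 has {4, 3, 5, 1, 2, 6}, leaving only 7.
Row 5, column 5: row 5 has {7, 1, 6} and column 5 has {4, 3, 1, 2, 6}, leaving only 5.
Row 5, column 6: row 5 has {7, 5, 1, 6} and column 6 has {4, 7, 5, 1, 2, 6}, leaving only 3.
Row 5, column 7: row 5 has {7, 3, 5, 1, 6} and column 7 has {4, 3, 1, 6}, leaving only 2.
Row 5, column 2: row 5 has {7, 3, 5, 1, 2, 6} and column 2 has {7, 3, 5, 1, 6}, leaving only 4.
So row 5 reads: 1 4 7 6 5 3 2.

1 4 7 6 5 3 2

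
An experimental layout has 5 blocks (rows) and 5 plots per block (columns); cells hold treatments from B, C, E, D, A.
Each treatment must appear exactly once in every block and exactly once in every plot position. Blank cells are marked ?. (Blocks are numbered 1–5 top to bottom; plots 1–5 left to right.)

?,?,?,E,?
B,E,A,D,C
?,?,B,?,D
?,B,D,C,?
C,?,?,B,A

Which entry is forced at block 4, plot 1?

A

Block 1, plot 3: block 1 has {E} and plot 3 has {B, D, A}, leaving only C.
Block 1, plot 5: block 1 has {C, E} and plot 5 has {C, D, A}, leaving only B.
Block 3, plot 4: block 3 has {B, D} and plot 4 has {B, C, E, D}, leaving only A.
Block 3, plot 1: block 3 has {B, D, A} and plot 1 has {B, C}, leaving only E.
Block 4 already has {B, C, D} and plot 1 already has {B, C, E}, so block 4, plot 1 must be A.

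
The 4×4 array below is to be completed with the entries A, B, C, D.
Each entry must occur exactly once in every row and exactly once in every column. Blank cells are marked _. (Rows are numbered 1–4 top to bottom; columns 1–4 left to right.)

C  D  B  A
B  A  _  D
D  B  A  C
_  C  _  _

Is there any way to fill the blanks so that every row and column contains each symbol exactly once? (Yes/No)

Yes

No row or column among the givens repeats a symbol, and propagating forced cells runs into no contradiction.
One valid completion exists (for instance, C D B A / B A C D / D B A C / A C D B).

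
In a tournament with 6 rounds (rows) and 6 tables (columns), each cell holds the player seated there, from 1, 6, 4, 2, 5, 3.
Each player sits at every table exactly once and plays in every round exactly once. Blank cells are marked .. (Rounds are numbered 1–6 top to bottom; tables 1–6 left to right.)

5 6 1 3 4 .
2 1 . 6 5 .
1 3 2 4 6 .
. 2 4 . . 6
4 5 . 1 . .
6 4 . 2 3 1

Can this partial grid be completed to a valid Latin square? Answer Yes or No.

Yes

No round or table among the givens repeats a symbol, and propagating forced cells runs into no contradiction.
One valid completion exists (for instance, 5 6 1 3 4 2 / 2 1 3 6 5 4 / 1 3 2 4 6 5 / 3 2 4 5 1 6 / 4 5 6 1 2 3 / 6 4 5 2 3 1).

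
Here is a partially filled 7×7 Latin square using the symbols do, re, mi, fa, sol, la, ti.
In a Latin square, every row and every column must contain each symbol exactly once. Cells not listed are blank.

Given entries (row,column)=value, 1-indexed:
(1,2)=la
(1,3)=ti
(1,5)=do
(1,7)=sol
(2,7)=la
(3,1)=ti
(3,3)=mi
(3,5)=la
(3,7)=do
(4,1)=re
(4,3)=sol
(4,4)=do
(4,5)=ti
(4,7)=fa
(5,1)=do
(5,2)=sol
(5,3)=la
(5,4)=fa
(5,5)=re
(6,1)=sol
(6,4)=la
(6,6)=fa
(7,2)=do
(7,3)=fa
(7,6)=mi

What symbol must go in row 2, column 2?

Row 1, column 6: row 1 has {do, sol, la, ti} and column 6 has {mi, fa}, leaving only re.
Row 1, column 4: row 1 has {do, re, sol, la, ti} and column 4 has {do, fa, la}, leaving only mi.
Row 1, column 1: row 1 has {do, re, mi, sol, la, ti} and column 1 has {do, re, sol, ti}, leaving only fa.
Row 2, column 1: row 2 has {la} and column 1 has {do, re, fa, sol, ti}, leaving only mi.
Row 3, column 6: row 3 has {do, mi, la, ti} and column 6 has {re, mi, fa}, leaving only sol.
Row 3, column 4: row 3 has {do, mi, sol, la, ti} and column 4 has {do, mi, fa, la}, leaving only re.
Row 3, column 2: row 3 has {do, re, mi, sol, la, ti} and column 2 has {do, sol, la}, leaving only fa.
Row 4, column 2: row 4 has {do, re, fa, sol, ti} and column 2 has {do, fa, sol, la}, leaving only mi.
Row 4, column 6: row 4 has {do, re, mi, fa, sol, ti} and column 6 has {re, mi, fa, sol}, leaving only la.
Row 5, column 6: row 5 has {do, re, fa, sol, la} and column 6 has {re, mi, fa, sol, la}, leaving only ti.
Row 2, column 6: row 2 has {mi, la} and column 6 has {re, mi, fa, sol, la, ti}, leaving only do.
Row 2, column 3: row 2 has {do, mi, la} and column 3 has {mi, fa, sol, la, ti}, leaving only re.
Row 2 already has {do, re, mi, la} and column 2 already has {do, mi, fa, sol, la}, so row 2, column 2 must be ti.

ti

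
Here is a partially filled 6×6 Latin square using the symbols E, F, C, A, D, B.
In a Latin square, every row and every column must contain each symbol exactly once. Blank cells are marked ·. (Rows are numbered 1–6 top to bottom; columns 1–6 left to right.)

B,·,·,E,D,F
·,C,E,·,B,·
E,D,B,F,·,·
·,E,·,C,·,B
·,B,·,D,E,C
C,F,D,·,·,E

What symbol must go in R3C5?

C

Row 1, column 2: row 1 has {E, F, D, B} and column 2 has {E, F, C, D, B}, leaving only A.
Row 1, column 3: row 1 has {E, F, A, D, B} and column 3 has {E, D, B}, leaving only C.
Row 2, column 4: row 2 has {E, C, B} and column 4 has {E, F, C, D}, leaving only A.
Row 2, column 6: row 2 has {E, C, A, B} and column 6 has {E, F, C, B}, leaving only D.
Row 2, column 1: row 2 has {E, C, A, D, B} and column 1 has {E, C, B}, leaving only F.
Row 3, column 6: row 3 has {E, F, D, B} and column 6 has {E, F, C, D, B}, leaving only A.
Row 3 already has {E, F, A, D, B} and column 5 already has {E, D, B}, so row 3, column 5 must be C.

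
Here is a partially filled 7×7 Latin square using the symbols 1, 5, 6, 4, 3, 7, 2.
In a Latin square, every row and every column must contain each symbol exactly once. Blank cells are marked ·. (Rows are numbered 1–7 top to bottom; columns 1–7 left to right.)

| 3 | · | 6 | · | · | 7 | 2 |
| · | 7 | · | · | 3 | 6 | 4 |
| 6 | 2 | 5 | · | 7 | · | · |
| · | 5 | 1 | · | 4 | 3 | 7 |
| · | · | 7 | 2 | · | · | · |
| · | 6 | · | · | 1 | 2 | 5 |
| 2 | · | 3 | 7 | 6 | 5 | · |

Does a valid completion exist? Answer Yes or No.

No

Row 4, column 1: row 4 together with column 1 already contain {1, 5, 6, 4, 3, 7, 2} — every symbol — so nothing can go there. The grid has no valid completion.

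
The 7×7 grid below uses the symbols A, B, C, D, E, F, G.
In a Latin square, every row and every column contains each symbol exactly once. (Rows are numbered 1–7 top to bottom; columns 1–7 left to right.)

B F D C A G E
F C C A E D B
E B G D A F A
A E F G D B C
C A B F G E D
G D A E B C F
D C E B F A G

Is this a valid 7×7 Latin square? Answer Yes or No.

Row 2 contains C twice (at columns 2 and 3); row 3 is also not a permutation.

No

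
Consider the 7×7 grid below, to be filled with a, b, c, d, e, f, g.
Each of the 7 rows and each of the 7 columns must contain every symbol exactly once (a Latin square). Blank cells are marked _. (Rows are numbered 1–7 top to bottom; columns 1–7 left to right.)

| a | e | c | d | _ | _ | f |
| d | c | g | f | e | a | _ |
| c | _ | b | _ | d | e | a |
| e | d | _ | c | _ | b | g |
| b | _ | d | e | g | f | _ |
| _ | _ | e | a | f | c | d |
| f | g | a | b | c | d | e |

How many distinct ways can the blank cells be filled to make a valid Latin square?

1

Row 1, column 5: eliminating its row and column leaves {b}.
Row 1, column 6: eliminating its row and column leaves {g}.
Row 2, column 7: eliminating its row and column leaves {b}.
Row 3, column 2: eliminating its row and column leaves {f}.
Row 3, column 4: eliminating its row and column leaves {g}.
Row 4, column 3: eliminating its row and column leaves {f}.
Row 4, column 5: eliminating its row and column leaves {a}.
Row 5, column 2: eliminating its row and column leaves {a}.
Row 5, column 7: eliminating its row and column leaves {c}.
Row 6, column 1: eliminating its row and column leaves {g}.
Row 6, column 2: eliminating its row and column leaves {b}.
Only one assignment across all blanks avoids any row or column repeat, giving 1 completion.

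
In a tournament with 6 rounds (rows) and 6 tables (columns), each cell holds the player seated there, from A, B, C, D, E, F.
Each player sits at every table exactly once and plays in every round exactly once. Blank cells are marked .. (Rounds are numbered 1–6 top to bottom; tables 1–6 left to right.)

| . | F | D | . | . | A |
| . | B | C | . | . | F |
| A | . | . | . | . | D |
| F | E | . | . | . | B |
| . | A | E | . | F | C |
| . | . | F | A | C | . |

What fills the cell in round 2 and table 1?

E

Round 3, table 2: round 3 has {A, D} and table 2 has {A, B, E, F}, leaving only C.
Round 3, table 3: round 3 has {A, C, D} and table 3 has {C, D, E, F}, leaving only B.
Round 3, table 5: round 3 has {A, B, C, D} and table 5 has {C, F}, leaving only E.
Round 1, table 5: round 1 has {A, D, F} and table 5 has {C, E, F}, leaving only B.
Round 3, table 4: round 3 has {A, B, C, D, E} and table 4 has {A}, leaving only F.
Round 4, table 3: round 4 has {B, E, F} and table 3 has {B, C, D, E, F}, leaving only A.
Round 4, table 5: round 4 has {A, B, E, F} and table 5 has {B, C, E, F}, leaving only D.
Round 2, table 5: round 2 has {B, C, F} and table 5 has {B, C, D, E, F}, leaving only A.
Round 4, table 4: round 4 has {A, B, D, E, F} and table 4 has {A, F}, leaving only C.
Round 1, table 4: round 1 has {A, B, D, F} and table 4 has {A, C, F}, leaving only E.
Round 1, table 1: round 1 has {A, B, D, E, F} and table 1 has {A, F}, leaving only C.
Round 2, table 4: round 2 has {A, B, C, F} and table 4 has {A, C, E, F}, leaving only D.
Round 2 already has {A, B, C, D, F} and table 1 already has {A, C, F}, so round 2, table 1 must be E.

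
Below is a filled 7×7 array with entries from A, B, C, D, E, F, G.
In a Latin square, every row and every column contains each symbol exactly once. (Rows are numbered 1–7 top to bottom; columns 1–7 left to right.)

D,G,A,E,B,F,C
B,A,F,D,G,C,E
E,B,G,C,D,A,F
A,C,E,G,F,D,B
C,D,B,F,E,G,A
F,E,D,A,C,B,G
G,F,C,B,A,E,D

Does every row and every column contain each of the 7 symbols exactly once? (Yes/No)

Each row is a permutation of the 7 symbols, and so is each column.

Yes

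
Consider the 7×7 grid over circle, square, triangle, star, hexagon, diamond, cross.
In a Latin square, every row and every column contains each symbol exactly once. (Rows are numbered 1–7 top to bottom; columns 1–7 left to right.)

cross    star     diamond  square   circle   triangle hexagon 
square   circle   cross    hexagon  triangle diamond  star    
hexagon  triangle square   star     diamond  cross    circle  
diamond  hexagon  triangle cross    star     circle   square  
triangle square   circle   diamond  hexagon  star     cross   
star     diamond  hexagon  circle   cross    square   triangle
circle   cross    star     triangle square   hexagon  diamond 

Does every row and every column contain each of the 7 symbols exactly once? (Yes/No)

Each row is a permutation of the 7 symbols, and so is each column.

Yes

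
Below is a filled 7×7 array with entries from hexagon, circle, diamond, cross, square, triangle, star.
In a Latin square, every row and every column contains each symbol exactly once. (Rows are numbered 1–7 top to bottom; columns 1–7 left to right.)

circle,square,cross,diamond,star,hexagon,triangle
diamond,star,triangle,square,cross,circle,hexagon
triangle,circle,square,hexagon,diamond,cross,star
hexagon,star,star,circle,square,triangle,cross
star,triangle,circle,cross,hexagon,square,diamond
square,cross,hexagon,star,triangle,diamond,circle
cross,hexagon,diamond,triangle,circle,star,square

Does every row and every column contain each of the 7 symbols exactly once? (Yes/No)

Column 2 contains star twice (at rows 2 and 4), so it is not a permutation.

No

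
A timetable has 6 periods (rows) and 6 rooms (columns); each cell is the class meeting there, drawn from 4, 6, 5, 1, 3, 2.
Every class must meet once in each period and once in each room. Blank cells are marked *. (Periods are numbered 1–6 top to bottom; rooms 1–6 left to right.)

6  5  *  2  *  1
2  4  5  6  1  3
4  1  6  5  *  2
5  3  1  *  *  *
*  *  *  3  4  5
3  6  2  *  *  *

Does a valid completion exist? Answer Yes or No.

No

Period 5, room 3: period 5 together with room 3 already contain {4, 6, 5, 1, 3, 2} — every symbol — so nothing can go there. The grid has no valid completion.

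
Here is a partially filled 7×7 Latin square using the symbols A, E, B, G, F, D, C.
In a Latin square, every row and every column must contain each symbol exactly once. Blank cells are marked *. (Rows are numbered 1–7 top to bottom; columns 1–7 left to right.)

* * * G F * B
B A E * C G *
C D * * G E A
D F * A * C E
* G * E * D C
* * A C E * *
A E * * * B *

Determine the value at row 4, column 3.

Row 1, column 1: row 1 has {B, G, F} and column 1 has {A, B, D, C}, leaving only E.
Row 1, column 2: row 1 has {E, B, G, F} and column 2 has {A, E, G, F, D}, leaving only C.
Row 1, column 3: row 1 has {E, B, G, F, C} and column 3 has {A, E}, leaving only D.
Row 1, column 6: row 1 has {E, B, G, F, D, C} and column 6 has {E, B, G, D, C}, leaving only A.
Row 4, column 5: row 4 has {A, E, F, D, C} and column 5 has {E, G, F, C}, leaving only B.
Row 4 already has {A, E, B, F, D, C} and column 3 already has {A, E, D}, so row 4, column 3 must be G.

G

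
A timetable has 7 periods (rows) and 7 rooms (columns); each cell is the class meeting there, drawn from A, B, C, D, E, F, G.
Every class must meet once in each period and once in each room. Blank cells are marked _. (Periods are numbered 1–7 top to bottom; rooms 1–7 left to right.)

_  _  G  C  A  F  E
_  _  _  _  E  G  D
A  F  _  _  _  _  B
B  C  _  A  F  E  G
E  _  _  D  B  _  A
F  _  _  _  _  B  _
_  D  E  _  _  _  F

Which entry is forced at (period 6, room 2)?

E

Period 1, room 1: period 1 has {A, C, E, F, G} and room 1 has {A, B, E, F}, leaving only D.
Period 1, room 2: period 1 has {A, C, D, E, F, G} and room 2 has {C, D, F}, leaving only B.
Period 2, room 1: period 2 has {D, E, G} and room 1 has {A, B, D, E, F}, leaving only C.
Period 2, room 2: period 2 has {C, D, E, G} and room 2 has {B, C, D, F}, leaving only A.
Period 4, room 3: period 4 has {A, B, C, E, F, G} and room 3 has {E, G}, leaving only D.
Period 3, room 3: period 3 has {A, B, F} and room 3 has {D, E, G}, leaving only C.
Period 3, room 6: period 3 has {A, B, C, F} and room 6 has {B, E, F, G}, leaving only D.
Period 3, room 5: period 3 has {A, B, C, D, F} and room 5 has {A, B, E, F}, leaving only G.
Period 3, room 4: period 3 has {A, B, C, D, F, G} and room 4 has {A, C, D}, leaving only E.
Period 5, room 2: period 5 has {A, B, D, E} and room 2 has {A, B, C, D, F}, leaving only G.
Period 6 already has {B, F} and room 2 already has {A, B, C, D, F, G}, so period 6, room 2 must be E.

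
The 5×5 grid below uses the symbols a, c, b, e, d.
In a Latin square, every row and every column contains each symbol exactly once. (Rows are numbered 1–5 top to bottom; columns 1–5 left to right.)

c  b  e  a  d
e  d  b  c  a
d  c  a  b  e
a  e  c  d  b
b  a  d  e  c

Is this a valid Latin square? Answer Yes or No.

Yes

Each row is a permutation of the 5 symbols, and so is each column.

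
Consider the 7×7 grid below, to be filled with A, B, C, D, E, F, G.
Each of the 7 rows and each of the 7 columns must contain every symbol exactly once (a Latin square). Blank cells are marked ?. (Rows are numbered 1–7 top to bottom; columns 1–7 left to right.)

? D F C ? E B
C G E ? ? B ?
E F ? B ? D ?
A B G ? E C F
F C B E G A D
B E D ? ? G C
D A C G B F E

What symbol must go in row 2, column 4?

F

Row 1, column 1: row 1 has {B, C, D, E, F} and column 1 has {A, B, C, D, E, F}, leaving only G.
Row 1, column 5: row 1 has {B, C, D, E, F, G} and column 5 has {B, E, G}, leaving only A.
Row 2, column 7: row 2 has {B, C, E, G} and column 7 has {B, C, D, E, F}, leaving only A.
Row 3, column 3: row 3 has {B, D, E, F} and column 3 has {B, C, D, E, F, G}, leaving only A.
Row 3, column 5: row 3 has {A, B, D, E, F} and column 5 has {A, B, E, G}, leaving only C.
Row 3, column 7: row 3 has {A, B, C, D, E, F} and column 7 has {A, B, C, D, E, F}, leaving only G.
Row 4, column 4: row 4 has {A, B, C, E, F, G} and column 4 has {B, C, E, G}, leaving only D.
Row 2 already has {A, B, C, E, G} and column 4 already has {B, C, D, E, G}, so row 2, column 4 must be F.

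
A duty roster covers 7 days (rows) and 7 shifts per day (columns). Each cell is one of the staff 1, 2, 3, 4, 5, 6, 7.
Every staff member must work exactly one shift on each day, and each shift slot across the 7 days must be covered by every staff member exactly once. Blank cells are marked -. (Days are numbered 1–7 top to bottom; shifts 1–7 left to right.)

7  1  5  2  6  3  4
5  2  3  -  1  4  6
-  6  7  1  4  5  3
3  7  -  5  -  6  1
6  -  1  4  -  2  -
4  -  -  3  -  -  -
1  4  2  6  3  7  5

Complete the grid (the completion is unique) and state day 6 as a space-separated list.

Day 6, shift 2: day 6 has {3, 4} and shift 2 has {1, 2, 4, 6, 7}, leaving only 5.
Day 6, shift 3: day 6 has {3, 4, 5} and shift 3 has {1, 2, 3, 5, 7}, leaving only 6.
Day 6, shift 6: day 6 has {3, 4, 5, 6} and shift 6 has {2, 3, 4, 5, 6, 7}, leaving only 1.
Day 2, shift 4: day 2 has {1, 2, 3, 4, 5, 6} and shift 4 has {1, 2, 3, 4, 5, 6}, leaving only 7.
Day 3, shift 1: day 3 has {1, 3, 4, 5, 6, 7} and shift 1 has {1, 3, 4, 5, 6, 7}, leaving only 2.
Day 4, shift 3: day 4 has {1, 3, 5, 6, 7} and shift 3 has {1, 2, 3, 5, 6, 7}, leaving only 4.
Day 4, shift 5: day 4 has {1, 3, 4, 5, 6, 7} and shift 5 has {1, 3, 4, 6}, leaving only 2.
Day 6, shift 5: day 6 has {1, 3, 4, 5, 6} and shift 5 has {1, 2, 3, 4, 6}, leaving only 7.
Day 6, shift 7: day 6 has {1, 3, 4, 5, 6, 7} and shift 7 has {1, 3, 4, 5, 6}, leaving only 2.
So day 6 reads: 4 5 6 3 7 1 2.

4 5 6 3 7 1 2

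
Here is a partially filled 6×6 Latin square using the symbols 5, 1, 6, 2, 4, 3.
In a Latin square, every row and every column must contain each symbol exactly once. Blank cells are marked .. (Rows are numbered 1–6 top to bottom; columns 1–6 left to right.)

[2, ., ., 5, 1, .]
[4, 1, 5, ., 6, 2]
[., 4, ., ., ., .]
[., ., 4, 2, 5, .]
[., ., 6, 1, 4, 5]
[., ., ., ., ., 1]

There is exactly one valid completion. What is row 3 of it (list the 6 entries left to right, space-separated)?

5 4 1 6 2 3

Row 1, column 3: row 1 has {5, 1, 2} and column 3 has {5, 6, 4}, leaving only 3.
Row 1, column 2: row 1 has {5, 1, 2, 3} and column 2 has {1, 4}, leaving only 6.
Row 1, column 6: row 1 has {5, 1, 6, 2, 3} and column 6 has {5, 1, 2}, leaving only 4.
Row 2, column 4: row 2 has {5, 1, 6, 2, 4} and column 4 has {5, 1, 2}, leaving only 3.
Row 3, column 4: row 3 has {4} and column 4 has {5, 1, 2, 3}, leaving only 6.
Row 3, column 6: row 3 has {6, 4} and column 6 has {5, 1, 2, 4}, leaving only 3.
Row 3, column 5: row 3 has {6, 4, 3} and column 5 has {5, 1, 6, 4}, leaving only 2.
Row 3, column 3: row 3 has {6, 2, 4, 3} and column 3 has {5, 6, 4, 3}, leaving only 1.
Row 3, column 1: row 3 has {1, 6, 2, 4, 3} and column 1 has {2, 4}, leaving only 5.
So row 3 reads: 5 4 1 6 2 3.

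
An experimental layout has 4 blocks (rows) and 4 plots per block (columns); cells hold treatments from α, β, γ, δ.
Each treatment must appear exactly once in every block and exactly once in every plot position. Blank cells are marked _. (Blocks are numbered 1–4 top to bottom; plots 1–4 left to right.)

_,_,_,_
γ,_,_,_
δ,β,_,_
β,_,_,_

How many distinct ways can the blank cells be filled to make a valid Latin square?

8

Block 1, plot 1: eliminating its block and plot leaves {α}.
Block 1, plot 2: eliminating its block and plot leaves {α, γ, δ}.
Block 1, plot 3: eliminating its block and plot leaves {α, β, γ, δ}.
Block 1, plot 4: eliminating its block and plot leaves {α, β, γ, δ}.
Block 2, plot 2: eliminating its block and plot leaves {α, δ}.
Block 2, plot 3: eliminating its block and plot leaves {α, β, δ}.
Block 2, plot 4: eliminating its block and plot leaves {α, β, δ}.
Block 3, plot 3: eliminating its block and plot leaves {α, γ}.
Block 3, plot 4: eliminating its block and plot leaves {α, γ}.
Block 4, plot 2: eliminating its block and plot leaves {α, γ, δ}.
Block 4, plot 3: eliminating its block and plot leaves {α, γ, δ}.
Block 4, plot 4: eliminating its block and plot leaves {α, γ, δ}.
Enumerating the assignments across these blanks that avoid any block or plot repeat gives 8 completions.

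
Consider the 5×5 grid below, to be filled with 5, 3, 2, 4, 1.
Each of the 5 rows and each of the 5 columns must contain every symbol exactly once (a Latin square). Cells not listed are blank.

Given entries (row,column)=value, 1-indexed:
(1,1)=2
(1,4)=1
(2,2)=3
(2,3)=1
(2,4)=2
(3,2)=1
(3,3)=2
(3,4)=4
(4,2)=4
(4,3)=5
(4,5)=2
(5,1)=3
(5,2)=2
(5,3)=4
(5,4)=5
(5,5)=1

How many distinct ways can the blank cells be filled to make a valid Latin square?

Row 1, column 2: eliminating its row and column leaves {5}.
Row 1, column 3: eliminating its row and column leaves {3}.
Row 1, column 5: eliminating its row and column leaves {5, 3, 4}.
Row 2, column 1: eliminating its row and column leaves {5, 4}.
Row 2, column 5: eliminating its row and column leaves {5, 4}.
Row 3, column 1: eliminating its row and column leaves {5}.
Row 3, column 5: eliminating its row and column leaves {5, 3}.
Row 4, column 1: eliminating its row and column leaves {1}.
Row 4, column 4: eliminating its row and column leaves {3}.
Only one assignment across all blanks avoids any row or column repeat, giving 1 completion.

1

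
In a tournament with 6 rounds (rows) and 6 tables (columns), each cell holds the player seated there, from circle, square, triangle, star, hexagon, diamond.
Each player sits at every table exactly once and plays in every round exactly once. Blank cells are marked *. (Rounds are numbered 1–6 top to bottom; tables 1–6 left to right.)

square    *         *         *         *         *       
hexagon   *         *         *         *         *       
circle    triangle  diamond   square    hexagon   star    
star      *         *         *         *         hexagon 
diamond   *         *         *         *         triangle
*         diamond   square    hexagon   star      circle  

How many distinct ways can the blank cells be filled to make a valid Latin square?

14

Round 1, table 2: eliminating its round and table leaves {circle, star, hexagon}.
Round 1, table 3: eliminating its round and table leaves {circle, triangle, star, hexagon}.
Round 1, table 4: eliminating its round and table leaves {circle, triangle, star, diamond}.
Round 1, table 5: eliminating its round and table leaves {circle, triangle, diamond}.
Round 1, table 6: eliminating its round and table leaves {diamond}.
Round 2, table 2: eliminating its round and table leaves {circle, square, star}.
Round 2, table 3: eliminating its round and table leaves {circle, triangle, star}.
Round 2, table 4: eliminating its round and table leaves {circle, triangle, star, diamond}.
Round 2, table 5: eliminating its round and table leaves {circle, square, triangle, diamond}.
Round 2, table 6: eliminating its round and table leaves {square, diamond}.
Round 4, table 2: eliminating its round and table leaves {circle, square}.
Round 4, table 3: eliminating its round and table leaves {circle, triangle}.
Round 4, table 4: eliminating its round and table leaves {circle, triangle, diamond}.
Round 4, table 5: eliminating its round and table leaves {circle, square, triangle, diamond}.
Round 5, table 2: eliminating its round and table leaves {circle, square, star, hexagon}.
Round 5, table 3: eliminating its round and table leaves {circle, star, hexagon}.
Round 5, table 4: eliminating its round and table leaves {circle, star}.
Round 5, table 5: eliminating its round and table leaves {circle, square}.
Round 6, table 1: eliminating its round and table leaves {triangle}.
Enumerating the assignments across these blanks that avoid any round or table repeat gives 14 completions.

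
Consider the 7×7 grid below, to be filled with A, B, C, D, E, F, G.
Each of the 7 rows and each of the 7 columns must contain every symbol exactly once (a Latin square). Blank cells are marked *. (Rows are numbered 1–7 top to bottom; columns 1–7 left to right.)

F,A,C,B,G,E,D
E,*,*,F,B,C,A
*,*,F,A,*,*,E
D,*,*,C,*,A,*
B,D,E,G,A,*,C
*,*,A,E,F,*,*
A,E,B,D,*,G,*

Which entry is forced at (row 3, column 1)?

Row 2, column 2: row 2 has {A, B, C, E, F} and column 2 has {A, D, E}, leaving only G.
Row 2, column 3: row 2 has {A, B, C, E, F, G} and column 3 has {A, B, C, E, F}, leaving only D.
Row 4, column 3: row 4 has {A, C, D} and column 3 has {A, B, C, D, E, F}, leaving only G.
Row 4, column 5: row 4 has {A, C, D, G} and column 5 has {A, B, F, G}, leaving only E.
Row 5, column 6: row 5 has {A, B, C, D, E, G} and column 6 has {A, C, E, G}, leaving only F.
Row 7, column 5: row 7 has {A, B, D, E, G} and column 5 has {A, B, E, F, G}, leaving only C.
Row 3, column 5: row 3 has {A, E, F} and column 5 has {A, B, C, E, F, G}, leaving only D.
Row 3, column 6: row 3 has {A, D, E, F} and column 6 has {A, C, E, F, G}, leaving only B.
Row 3, column 2: row 3 has {A, B, D, E, F} and column 2 has {A, D, E, G}, leaving only C.
Row 3 already has {A, B, C, D, E, F} and column 1 already has {A, B, D, E, F}, so row 3, column 1 must be G.

G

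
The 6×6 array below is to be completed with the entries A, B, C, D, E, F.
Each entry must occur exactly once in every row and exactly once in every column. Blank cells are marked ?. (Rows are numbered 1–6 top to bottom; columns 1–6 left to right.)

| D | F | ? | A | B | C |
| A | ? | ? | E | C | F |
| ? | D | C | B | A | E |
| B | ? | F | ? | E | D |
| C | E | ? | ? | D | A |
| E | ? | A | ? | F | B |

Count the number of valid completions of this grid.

1

Row 1, column 3: eliminating its row and column leaves {E}.
Row 2, column 2: eliminating its row and column leaves {B}.
Row 2, column 3: eliminating its row and column leaves {B, D}.
Row 3, column 1: eliminating its row and column leaves {F}.
Row 4, column 2: eliminating its row and column leaves {A, C}.
Row 4, column 4: eliminating its row and column leaves {C}.
Row 5, column 3: eliminating its row and column leaves {B}.
Row 5, column 4: eliminating its row and column leaves {F}.
Row 6, column 2: eliminating its row and column leaves {C}.
Row 6, column 4: eliminating its row and column leaves {C, D}.
Only one assignment across all blanks avoids any row or column repeat, giving 1 completion.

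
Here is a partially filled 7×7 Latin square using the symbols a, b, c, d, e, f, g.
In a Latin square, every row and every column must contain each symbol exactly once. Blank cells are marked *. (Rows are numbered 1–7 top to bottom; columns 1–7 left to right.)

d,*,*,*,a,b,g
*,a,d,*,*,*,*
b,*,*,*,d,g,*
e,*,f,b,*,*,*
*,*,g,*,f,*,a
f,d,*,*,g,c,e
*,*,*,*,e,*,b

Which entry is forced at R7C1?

a

Row 4, column 5: row 4 has {b, e, f} and column 5 has {a, d, e, f, g}, leaving only c.
Row 2, column 5: row 2 has {a, d} and column 5 has {a, c, d, e, f, g}, leaving only b.
Row 4, column 2: row 4 has {b, c, e, f} and column 2 has {a, d}, leaving only g.
Row 4, column 7: row 4 has {b, c, e, f, g} and column 7 has {a, b, e, g}, leaving only d.
Row 4, column 6: row 4 has {b, c, d, e, f, g} and column 6 has {b, c, g}, leaving only a.
Row 5, column 1: row 5 has {a, f, g} and column 1 has {b, d, e, f}, leaving only c.
Row 2, column 1: row 2 has {a, b, d} and column 1 has {b, c, d, e, f}, leaving only g.
Row 7 already has {b, e} and column 1 already has {b, c, d, e, f, g}, so row 7, column 1 must be a.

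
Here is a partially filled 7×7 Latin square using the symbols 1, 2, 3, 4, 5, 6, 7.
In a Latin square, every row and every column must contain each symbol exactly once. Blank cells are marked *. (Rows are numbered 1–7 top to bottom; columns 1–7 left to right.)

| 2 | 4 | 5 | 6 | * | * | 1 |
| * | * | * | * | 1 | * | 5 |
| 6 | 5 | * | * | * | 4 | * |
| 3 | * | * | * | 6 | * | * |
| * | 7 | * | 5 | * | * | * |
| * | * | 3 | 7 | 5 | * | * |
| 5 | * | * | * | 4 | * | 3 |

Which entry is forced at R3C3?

Row 3, column 3 is narrowed to {1, 2, 7}.
If it were 2, then row 6, column 2 would be left with no valid symbol.
If it were 7, propagating the remaining blanks reaches a contradiction.
So row 3, column 3 must be 1.

1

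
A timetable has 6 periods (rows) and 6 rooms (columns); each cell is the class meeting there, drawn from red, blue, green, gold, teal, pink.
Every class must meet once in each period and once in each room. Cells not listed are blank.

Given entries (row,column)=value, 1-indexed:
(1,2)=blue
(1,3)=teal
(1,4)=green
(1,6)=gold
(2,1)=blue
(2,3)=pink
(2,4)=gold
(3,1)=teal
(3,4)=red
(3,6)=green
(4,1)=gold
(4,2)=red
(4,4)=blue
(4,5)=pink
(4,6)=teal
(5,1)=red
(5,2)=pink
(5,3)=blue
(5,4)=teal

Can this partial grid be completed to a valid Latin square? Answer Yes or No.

Period 5, room 6: period 5 together with room 6 already contain {red, blue, green, gold, teal, pink} — every symbol — so nothing can go there. The grid has no valid completion.

No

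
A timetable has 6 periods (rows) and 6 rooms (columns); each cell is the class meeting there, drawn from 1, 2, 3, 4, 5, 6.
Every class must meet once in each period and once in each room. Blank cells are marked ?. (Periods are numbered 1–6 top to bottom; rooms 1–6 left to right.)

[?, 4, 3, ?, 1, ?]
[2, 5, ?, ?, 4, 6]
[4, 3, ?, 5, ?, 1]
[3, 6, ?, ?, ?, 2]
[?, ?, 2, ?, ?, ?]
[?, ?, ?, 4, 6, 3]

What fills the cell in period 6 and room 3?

5

Period 1, room 6: period 1 has {1, 3, 4} and room 6 has {1, 2, 3, 6}, leaving only 5.
Period 1, room 1: period 1 has {1, 3, 4, 5} and room 1 has {2, 3, 4}, leaving only 6.
Period 1, room 4: period 1 has {1, 3, 4, 5, 6} and room 4 has {4, 5}, leaving only 2.
Period 2, room 3: period 2 has {2, 4, 5, 6} and room 3 has {2, 3}, leaving only 1.
Period 6 already has {3, 4, 6} and room 3 already has {1, 2, 3}, so period 6, room 3 must be 5.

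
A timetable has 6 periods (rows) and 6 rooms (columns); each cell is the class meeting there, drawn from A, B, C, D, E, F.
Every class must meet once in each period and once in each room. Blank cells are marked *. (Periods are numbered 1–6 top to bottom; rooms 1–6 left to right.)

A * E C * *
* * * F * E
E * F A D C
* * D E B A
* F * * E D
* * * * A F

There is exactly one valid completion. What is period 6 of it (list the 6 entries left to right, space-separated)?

Period 1, room 5: period 1 has {A, C, E} and room 5 has {A, B, D, E}, leaving only F.
Period 1, room 6: period 1 has {A, C, E, F} and room 6 has {A, C, D, E, F}, leaving only B.
Period 1, room 2: period 1 has {A, B, C, E, F} and room 2 has {F}, leaving only D.
Period 2, room 5: period 2 has {E, F} and room 5 has {A, B, D, E, F}, leaving only C.
Period 3, room 2: period 3 has {A, C, D, E, F} and room 2 has {D, F}, leaving only B.
Period 2, room 2: period 2 has {C, E, F} and room 2 has {B, D, F}, leaving only A.
Period 2, room 3: period 2 has {A, C, E, F} and room 3 has {D, E, F}, leaving only B.
Period 6, room 3: period 6 has {A, F} and room 3 has {B, D, E, F}, leaving only C.
Period 6, room 2: period 6 has {A, C, F} and room 2 has {A, B, D, F}, leaving only E.
Period 2, room 1: period 2 has {A, B, C, E, F} and room 1 has {A, E}, leaving only D.
Period 6, room 1: period 6 has {A, C, E, F} and room 1 has {A, D, E}, leaving only B.
Period 6, room 4: period 6 has {A, B, C, E, F} and room 4 has {A, C, E, F}, leaving only D.
So period 6 reads: B E C D A F.

B E C D A F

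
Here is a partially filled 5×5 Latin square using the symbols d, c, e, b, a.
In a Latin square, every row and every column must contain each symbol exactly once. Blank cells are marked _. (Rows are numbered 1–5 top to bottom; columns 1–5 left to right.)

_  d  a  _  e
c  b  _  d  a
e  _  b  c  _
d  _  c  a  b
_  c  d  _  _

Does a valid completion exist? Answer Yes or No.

No

Row 5, column 5: row 5 together with column 5 already contain {d, c, e, b, a} — every symbol — so nothing can go there. The grid has no valid completion.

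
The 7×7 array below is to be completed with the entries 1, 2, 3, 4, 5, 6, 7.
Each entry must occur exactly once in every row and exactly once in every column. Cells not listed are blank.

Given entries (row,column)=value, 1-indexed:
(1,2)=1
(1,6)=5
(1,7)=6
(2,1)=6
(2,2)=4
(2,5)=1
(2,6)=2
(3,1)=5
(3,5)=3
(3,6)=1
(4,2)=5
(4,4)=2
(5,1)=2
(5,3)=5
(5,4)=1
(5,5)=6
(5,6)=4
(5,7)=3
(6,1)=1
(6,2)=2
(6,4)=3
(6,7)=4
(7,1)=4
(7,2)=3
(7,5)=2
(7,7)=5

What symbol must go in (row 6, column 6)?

6

Row 2, column 7: row 2 has {1, 2, 4, 6} and column 7 has {3, 4, 5, 6}, leaving only 7.
Row 2, column 3: row 2 has {1, 2, 4, 6, 7} and column 3 has {5}, leaving only 3.
Row 2, column 4: row 2 has {1, 2, 3, 4, 6, 7} and column 4 has {1, 2, 3}, leaving only 5.
Row 3, column 7: row 3 has {1, 3, 5} and column 7 has {3, 4, 5, 6, 7}, leaving only 2.
Row 4, column 7: row 4 has {2, 5} and column 7 has {2, 3, 4, 5, 6, 7}, leaving only 1.
Row 5, column 2: row 5 has {1, 2, 3, 4, 5, 6} and column 2 has {1, 2, 3, 4, 5}, leaving only 7.
Row 3, column 2: row 3 has {1, 2, 3, 5} and column 2 has {1, 2, 3, 4, 5, 7}, leaving only 6.
Row 6, column 6 is narrowed to {6, 7}.
If it were 7, then row 4, column 5 would be left with no valid symbol.
So row 6, column 6 must be 6.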